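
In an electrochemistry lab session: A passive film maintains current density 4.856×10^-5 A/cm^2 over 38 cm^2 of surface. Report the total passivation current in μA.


I = i_pass * A, then convert A → μA (×10^6)
I = 4.856×10^-5 * 38 * 10^6 = 1845.28 μA

1845.28 μA


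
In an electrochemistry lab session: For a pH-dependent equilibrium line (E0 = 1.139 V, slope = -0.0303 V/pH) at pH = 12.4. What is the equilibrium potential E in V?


Apply the Pourbaix line equation: E = E0 + slope*pH
E = 1.139 + (-0.0303)*12.4 = 1.139 + (-0.37572) = 0.76328 V
Rounded to 3 decimal places: E = 0.763 V

0.763 V


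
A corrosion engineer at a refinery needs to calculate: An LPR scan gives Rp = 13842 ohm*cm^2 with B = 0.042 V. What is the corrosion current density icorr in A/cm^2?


Apply the Stern-Geary relation: icorr = B / Rp
icorr = 0.042 / 13842 = 3.034×10^-6 A/cm^2

3.034×10^-6 A/cm^2


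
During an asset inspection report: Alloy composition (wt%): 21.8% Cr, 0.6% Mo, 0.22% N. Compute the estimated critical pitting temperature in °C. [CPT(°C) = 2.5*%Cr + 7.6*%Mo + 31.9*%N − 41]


Apply the ASTM G48 empirical CPT estimate: CPT(°C) = 2.5*%Cr + 7.6*%Mo + 31.9*%N − 41
2.5*21.8 = 54.5; 7.6*0.6 = 4.56; 31.9*0.22 = 7.018
CPT = 54.5 + 4.56 + 7.018 − 41 = 25.078 °C
Rounded to 0.1 °C: CPT ≈ 25.1 °C

25.1 °C


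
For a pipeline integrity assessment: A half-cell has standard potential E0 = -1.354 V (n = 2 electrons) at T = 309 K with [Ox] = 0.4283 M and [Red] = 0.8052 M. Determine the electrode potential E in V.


Apply the Nernst equation: E = E0 + (RT/nF)*ln([Ox]/[Red])
Step 1: RT/nF = 8.314*309/(2*96485) = 0.01331308 V
Step 2: [Ox]/[Red] = 0.4283/0.8052 = 0.531918
Step 3: ln(0.531918) = -0.631266
Step 4: correction = 0.01331308 * -0.631266 = -0.0084 V
E = -1.354 + -0.0084 = -1.3624 V

-1.3624 V


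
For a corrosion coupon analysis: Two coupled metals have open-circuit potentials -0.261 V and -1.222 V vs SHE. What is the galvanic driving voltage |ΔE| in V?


Driving voltage is the absolute potential difference.
|ΔE| = |-0.261 − (-1.222)| = 0.961 V

0.961 V


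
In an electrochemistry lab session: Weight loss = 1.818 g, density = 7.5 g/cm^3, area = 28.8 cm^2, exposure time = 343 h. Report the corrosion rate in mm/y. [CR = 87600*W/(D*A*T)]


Apply the mm/y weight-loss relation: CR = 87600 * W / (D * A * T)
Numerator: 87600 * 1.818 = 159256.8
Denominator: 7.5 * 28.8 * 343 = 74088.0
CR = 159256.8 / 74088.0 = 2.1496 mm/y

2.1496 mm/y


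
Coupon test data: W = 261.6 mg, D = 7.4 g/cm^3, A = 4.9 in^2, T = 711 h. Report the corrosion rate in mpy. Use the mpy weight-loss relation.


Apply the mpy weight-loss relation: CR = 534 * W / (D * A * T)
Numerator: 534 * 261.6 = 139694.4
Denominator: 7.4 * 4.9 * 711 = 25780.86
CR = 139694.4 / 25780.86 = 5.4185 mpy

5.4185 mpy


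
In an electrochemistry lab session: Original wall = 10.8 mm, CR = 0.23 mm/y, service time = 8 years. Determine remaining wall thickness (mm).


Remaining wall = original − CR × time
t = 10.8 − 0.23*8 = 10.8 − 1.84 = 8.96 mm

8.96 mm


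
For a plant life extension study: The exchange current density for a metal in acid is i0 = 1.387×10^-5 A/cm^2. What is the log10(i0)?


i0 = 1.387×10^-5 A/cm^2
log10(i0) = -4.858

-4.858


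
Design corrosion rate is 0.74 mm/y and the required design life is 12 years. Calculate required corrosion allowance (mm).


Corrosion allowance = CR × design life
CA = 0.74 * 12 = 8.88 mm

8.88 mm


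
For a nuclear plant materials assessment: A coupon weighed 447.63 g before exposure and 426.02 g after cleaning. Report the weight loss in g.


Weight loss = initial − final
WL = 447.63 − 426.02 = 21.61 g

21.61 g


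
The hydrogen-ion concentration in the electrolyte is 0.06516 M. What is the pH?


pH = −log10[H+]
pH = −log10(0.06516) = 1.19

1.19


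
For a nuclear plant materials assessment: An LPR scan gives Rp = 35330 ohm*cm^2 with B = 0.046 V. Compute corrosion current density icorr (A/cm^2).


Apply the Stern-Geary relation: icorr = B / Rp
icorr = 0.046 / 35330 = 1.302×10^-6 A/cm^2

1.302×10^-6 A/cm^2


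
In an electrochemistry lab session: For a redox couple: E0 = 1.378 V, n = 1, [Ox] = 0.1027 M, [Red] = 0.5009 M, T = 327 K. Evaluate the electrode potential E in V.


Apply the Nernst equation: E = E0 + (RT/nF)*ln([Ox]/[Red])
Step 1: RT/nF = 8.314*327/(1*96485) = 0.02817721 V
Step 2: [Ox]/[Red] = 0.1027/0.5009 = 0.205031
Step 3: ln(0.205031) = -1.584594
Step 4: correction = 0.02817721 * -1.584594 = -0.0446 V
E = 1.378 + -0.0446 = 1.3334 V

1.3334 V


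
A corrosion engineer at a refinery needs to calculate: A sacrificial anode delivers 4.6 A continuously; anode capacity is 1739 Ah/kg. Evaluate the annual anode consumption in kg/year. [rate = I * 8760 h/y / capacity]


Annual consumption = current * hours per year / capacity
Rate = 4.6 * 8760 / 1739 = 23.2 kg/year

23.2 kg/year


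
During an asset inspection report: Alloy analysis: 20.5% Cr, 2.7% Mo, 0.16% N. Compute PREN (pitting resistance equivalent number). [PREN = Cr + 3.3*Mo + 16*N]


Apply the PREN formula: PREN = Cr + 3.3*Mo + 16*N
PREN = 20.5 + 3.3*2.7 + 16*0.16
PREN = 20.5 + 8.91 + 2.56 = 31.97

31.97


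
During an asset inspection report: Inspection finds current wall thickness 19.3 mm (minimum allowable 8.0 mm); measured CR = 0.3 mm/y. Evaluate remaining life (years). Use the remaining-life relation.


Apply the remaining-life relation: RL = (t_current − t_min) / CR
RL = (19.3 − 8.0) / 0.3 = 11.3 / 0.3 = 37.7 years

37.7 years


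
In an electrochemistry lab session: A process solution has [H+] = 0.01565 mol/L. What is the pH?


pH = −log10[H+]
pH = −log10(0.01565) = 1.81

1.81


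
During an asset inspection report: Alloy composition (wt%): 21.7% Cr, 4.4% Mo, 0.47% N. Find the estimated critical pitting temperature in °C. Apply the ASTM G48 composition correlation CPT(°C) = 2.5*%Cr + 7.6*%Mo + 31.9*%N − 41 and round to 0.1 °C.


Apply the ASTM G48 empirical CPT estimate: CPT(°C) = 2.5*%Cr + 7.6*%Mo + 31.9*%N − 41
2.5*21.7 = 54.25; 7.6*4.4 = 33.44; 31.9*0.47 = 14.993
CPT = 54.25 + 33.44 + 14.993 − 41 = 61.683 °C
Rounded to 0.1 °C: CPT ≈ 61.7 °C

61.7 °C


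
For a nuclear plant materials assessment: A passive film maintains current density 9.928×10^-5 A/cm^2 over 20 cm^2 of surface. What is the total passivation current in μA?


I = i_pass * A, then convert A → μA (×10^6)
I = 9.928×10^-5 * 20 * 10^6 = 1985.6 μA

1985.6 μA


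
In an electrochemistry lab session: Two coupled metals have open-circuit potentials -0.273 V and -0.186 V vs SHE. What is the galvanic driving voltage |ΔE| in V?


Driving voltage is the absolute potential difference.
|ΔE| = |-0.273 − (-0.186)| = 0.087 V

0.087 V


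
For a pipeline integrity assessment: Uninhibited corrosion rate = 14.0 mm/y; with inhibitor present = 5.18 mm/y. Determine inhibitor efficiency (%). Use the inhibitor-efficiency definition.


Apply the inhibitor-efficiency definition: IE = (CR_blank − CR_inh)/CR_blank × 100
IE = (14.0 − 5.18) / 14.0 × 100
IE = 8.82 / 14.0 × 100 = 63.0 %

63.0 %


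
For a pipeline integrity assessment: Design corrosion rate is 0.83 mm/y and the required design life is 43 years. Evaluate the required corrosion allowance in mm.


Corrosion allowance = CR × design life
CA = 0.83 * 43 = 35.69 mm

35.69 mm


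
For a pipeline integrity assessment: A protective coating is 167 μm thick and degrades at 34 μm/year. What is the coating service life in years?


Service life = thickness / degradation rate
Life = 167 / 34 = 4.9 years

4.9 years


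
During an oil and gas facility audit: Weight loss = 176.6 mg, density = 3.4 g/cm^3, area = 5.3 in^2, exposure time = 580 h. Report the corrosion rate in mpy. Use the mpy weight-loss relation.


Apply the mpy weight-loss relation: CR = 534 * W / (D * A * T)
Numerator: 534 * 176.6 = 94304.4
Denominator: 3.4 * 5.3 * 580 = 10451.6
CR = 94304.4 / 10451.6 = 9.023 mpy

9.023 mpy


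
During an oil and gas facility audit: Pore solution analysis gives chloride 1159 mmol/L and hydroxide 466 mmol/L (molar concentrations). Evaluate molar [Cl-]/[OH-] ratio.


Threshold parameter = [Cl-] / [OH-] (molar basis; both in mmol/L, so units cancel)
Ratio = 1159 / 466 = 2.49

2.49


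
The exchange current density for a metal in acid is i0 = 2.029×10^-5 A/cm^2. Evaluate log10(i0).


i0 = 2.029×10^-5 A/cm^2
log10(i0) = -4.693

-4.693


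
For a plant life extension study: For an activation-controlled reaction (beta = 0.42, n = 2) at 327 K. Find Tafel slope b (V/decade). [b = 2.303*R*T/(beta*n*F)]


Apply the Tafel slope relation: b = 2.303*R*T/(beta*n*F)
Numerator: 2.303 * 8.314 * 327 = 6261.12
Denominator: 0.42 * 2 * 96485 = 81047.4
b = 6261.12 / 81047.4 = 0.0773 V/decade

0.0773 V/decade


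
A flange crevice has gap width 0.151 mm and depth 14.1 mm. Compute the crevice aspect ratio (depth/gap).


Aspect ratio = depth / gap
Ratio = 14.1 / 0.151 = 93.4

93.4


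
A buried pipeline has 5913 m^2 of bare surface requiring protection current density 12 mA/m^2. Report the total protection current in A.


I = area * current density, then convert mA → A (÷1000)
I = 5913 * 12 / 1000 = 70.96 A

70.96 A


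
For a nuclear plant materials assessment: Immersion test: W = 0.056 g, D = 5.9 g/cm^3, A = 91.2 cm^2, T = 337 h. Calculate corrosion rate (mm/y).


Apply the mm/y weight-loss relation: CR = 87600 * W / (D * A * T)
Numerator: 87600 * 0.056 = 4905.6
Denominator: 5.9 * 91.2 * 337 = 181332.96
CR = 4905.6 / 181332.96 = 0.027053 mm/y

0.027053 mm/y


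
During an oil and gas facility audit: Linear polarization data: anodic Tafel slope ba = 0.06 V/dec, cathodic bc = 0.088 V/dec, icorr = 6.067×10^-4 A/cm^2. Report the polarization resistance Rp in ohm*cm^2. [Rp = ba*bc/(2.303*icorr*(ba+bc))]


Apply the Stern-Geary equation: Rp = ba*bc / (2.303*icorr*(ba+bc))
ba*bc = 0.06*0.088 = 0.00528
ba+bc = 0.148; 2.303*icorr*(ba+bc) = 2.303*6.067×10^-4*0.148 = 2.0679005×10^-4
Rp = 0.00528 / 2.0679005×10^-4 = 25.53 ohm*cm^2

25.53 ohm*cm^2


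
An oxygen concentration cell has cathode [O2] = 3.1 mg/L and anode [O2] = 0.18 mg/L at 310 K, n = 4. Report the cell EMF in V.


Apply the Nernst concentration-cell relation: E = (RT/nF)*ln(C_cathode/C_anode)
RT/nF = 8.314*310/(4*96485) = 0.00667808 V
ln(3.1/0.18) = 2.8462
E = 0.00667808 * 2.8462 = 0.01901 V

0.01901 V


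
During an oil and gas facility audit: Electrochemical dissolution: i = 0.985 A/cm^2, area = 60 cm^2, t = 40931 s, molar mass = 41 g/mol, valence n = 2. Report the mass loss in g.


Apply Faraday's law: m = i*A*t*M / (n*F)
Total charge passed Q = i*A*t = 0.985*60*40931 = 2419022.1 C
m = Q*M/(n*F) = 2419022.1*41/(2*96485) = 513.96541 g

513.96541 g


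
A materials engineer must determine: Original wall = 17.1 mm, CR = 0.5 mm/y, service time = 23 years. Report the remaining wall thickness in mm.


Remaining wall = original − CR × time
t = 17.1 − 0.5*23 = 17.1 − 11.5 = 5.6 mm

5.6 mm


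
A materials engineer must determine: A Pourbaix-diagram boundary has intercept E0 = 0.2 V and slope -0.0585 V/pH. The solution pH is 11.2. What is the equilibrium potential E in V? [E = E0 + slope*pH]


Apply the Pourbaix line equation: E = E0 + slope*pH
E = 0.2 + (-0.0585)*11.2 = 0.2 + (-0.6552) = -0.4552 V
Rounded to 4 decimal places: E = -0.4552 V

-0.4552 V


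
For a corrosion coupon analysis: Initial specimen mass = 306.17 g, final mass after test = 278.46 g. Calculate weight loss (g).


Weight loss = initial − final
WL = 306.17 − 278.46 = 27.71 g

27.71 g


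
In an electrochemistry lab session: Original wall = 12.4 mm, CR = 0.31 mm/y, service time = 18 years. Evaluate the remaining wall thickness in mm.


Remaining wall = original − CR × time
t = 12.4 − 0.31*18 = 12.4 − 5.58 = 6.82 mm

6.82 mm


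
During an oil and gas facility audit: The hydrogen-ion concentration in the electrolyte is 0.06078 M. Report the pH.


pH = −log10[H+]
pH = −log10(0.06078) = 1.22

1.22


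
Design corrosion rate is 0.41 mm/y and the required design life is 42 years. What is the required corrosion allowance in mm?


Corrosion allowance = CR × design life
CA = 0.41 * 42 = 17.22 mm

17.22 mm


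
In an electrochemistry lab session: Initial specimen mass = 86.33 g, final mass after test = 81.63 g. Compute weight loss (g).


Weight loss = initial − final
WL = 86.33 − 81.63 = 4.7 g

4.7 g


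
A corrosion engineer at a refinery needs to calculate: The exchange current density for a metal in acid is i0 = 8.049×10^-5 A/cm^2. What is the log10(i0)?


i0 = 8.049×10^-5 A/cm^2
log10(i0) = -4.094

-4.094


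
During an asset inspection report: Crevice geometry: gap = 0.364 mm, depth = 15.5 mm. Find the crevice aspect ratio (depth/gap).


Aspect ratio = depth / gap
Ratio = 15.5 / 0.364 = 42.6

42.6


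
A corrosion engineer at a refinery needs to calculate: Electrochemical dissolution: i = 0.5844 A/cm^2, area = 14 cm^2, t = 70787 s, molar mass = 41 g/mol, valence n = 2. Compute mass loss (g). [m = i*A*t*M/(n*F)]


Apply Faraday's law: m = i*A*t*M / (n*F)
Total charge passed Q = i*A*t = 0.5844*14*70787 = 579150.9192 C
m = Q*M/(n*F) = 579150.9192*41/(2*96485) = 123.05119 g

123.05119 g


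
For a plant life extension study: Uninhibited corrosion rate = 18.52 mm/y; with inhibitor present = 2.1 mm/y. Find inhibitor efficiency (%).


Apply the inhibitor-efficiency definition: IE = (CR_blank − CR_inh)/CR_blank × 100
IE = (18.52 − 2.1) / 18.52 × 100
IE = 16.42 / 18.52 × 100 = 88.7 %

88.7 %


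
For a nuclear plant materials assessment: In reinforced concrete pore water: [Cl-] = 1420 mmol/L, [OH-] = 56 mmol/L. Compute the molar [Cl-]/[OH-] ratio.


Threshold parameter = [Cl-] / [OH-] (molar basis; both in mmol/L, so units cancel)
Ratio = 1420 / 56 = 25.36

25.36


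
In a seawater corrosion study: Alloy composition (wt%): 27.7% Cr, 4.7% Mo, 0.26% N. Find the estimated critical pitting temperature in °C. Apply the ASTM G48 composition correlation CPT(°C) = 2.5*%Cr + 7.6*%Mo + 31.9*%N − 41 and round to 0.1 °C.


Apply the ASTM G48 empirical CPT estimate: CPT(°C) = 2.5*%Cr + 7.6*%Mo + 31.9*%N − 41
2.5*27.7 = 69.25; 7.6*4.7 = 35.72; 31.9*0.26 = 8.294
CPT = 69.25 + 35.72 + 8.294 − 41 = 72.264 °C
Rounded to 0.1 °C: CPT ≈ 72.3 °C

72.3 °C


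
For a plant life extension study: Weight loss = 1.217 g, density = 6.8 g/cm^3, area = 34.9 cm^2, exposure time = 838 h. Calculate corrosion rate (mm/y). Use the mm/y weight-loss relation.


Apply the mm/y weight-loss relation: CR = 87600 * W / (D * A * T)
Numerator: 87600 * 1.217 = 106609.2
Denominator: 6.8 * 34.9 * 838 = 198874.16
CR = 106609.2 / 198874.16 = 0.536064 mm/y

0.536064 mm/y


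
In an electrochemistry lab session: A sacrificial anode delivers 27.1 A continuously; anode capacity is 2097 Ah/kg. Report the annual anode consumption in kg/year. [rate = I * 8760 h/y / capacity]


Annual consumption = current * hours per year / capacity
Rate = 27.1 * 8760 / 2097 = 113.2 kg/year

113.2 kg/year


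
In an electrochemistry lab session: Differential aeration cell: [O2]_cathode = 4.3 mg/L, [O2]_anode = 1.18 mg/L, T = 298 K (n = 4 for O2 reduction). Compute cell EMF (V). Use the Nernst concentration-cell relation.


Apply the Nernst concentration-cell relation: E = (RT/nF)*ln(C_cathode/C_anode)
RT/nF = 8.314*298/(4*96485) = 0.00641958 V
ln(4.3/1.18) = 1.2931
E = 0.00641958 * 1.2931 = 0.0083 V

0.0083 V


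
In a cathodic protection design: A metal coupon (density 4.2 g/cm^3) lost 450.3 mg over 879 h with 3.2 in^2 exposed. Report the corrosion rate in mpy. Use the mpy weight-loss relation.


Apply the mpy weight-loss relation: CR = 534 * W / (D * A * T)
Numerator: 534 * 450.3 = 240460.2
Denominator: 4.2 * 3.2 * 879 = 11813.76
CR = 240460.2 / 11813.76 = 20.354 mpy

20.354 mpy


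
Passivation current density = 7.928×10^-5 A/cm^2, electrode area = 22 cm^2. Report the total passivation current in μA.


I = i_pass * A, then convert A → μA (×10^6)
I = 7.928×10^-5 * 22 * 10^6 = 1744.16 μA

1744.16 μA


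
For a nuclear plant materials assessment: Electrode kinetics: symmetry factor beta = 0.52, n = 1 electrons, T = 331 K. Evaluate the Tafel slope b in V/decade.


Apply the Tafel slope relation: b = 2.303*R*T/(beta*n*F)
Numerator: 2.303 * 8.314 * 331 = 6337.7
Denominator: 0.52 * 1 * 96485 = 50172.2
b = 6337.7 / 50172.2 = 0.126 V/decade

0.126 V/decade


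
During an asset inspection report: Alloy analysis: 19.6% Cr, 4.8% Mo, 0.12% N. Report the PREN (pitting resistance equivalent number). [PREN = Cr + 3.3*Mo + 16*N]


Apply the PREN formula: PREN = Cr + 3.3*Mo + 16*N
PREN = 19.6 + 3.3*4.8 + 16*0.12
PREN = 19.6 + 15.84 + 1.92 = 37.36

37.36


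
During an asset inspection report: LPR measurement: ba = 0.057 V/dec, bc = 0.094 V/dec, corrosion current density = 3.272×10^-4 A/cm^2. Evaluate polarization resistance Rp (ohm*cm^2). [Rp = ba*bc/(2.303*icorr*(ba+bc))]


Apply the Stern-Geary equation: Rp = ba*bc / (2.303*icorr*(ba+bc))
ba*bc = 0.057*0.094 = 0.005358
ba+bc = 0.151; 2.303*icorr*(ba+bc) = 2.303*3.272×10^-4*0.151 = 1.1378478×10^-4
Rp = 0.005358 / 1.1378478×10^-4 = 47.09 ohm*cm^2

47.09 ohm*cm^2


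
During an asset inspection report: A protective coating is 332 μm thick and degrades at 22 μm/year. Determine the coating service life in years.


Service life = thickness / degradation rate
Life = 332 / 22 = 15.1 years

15.1 years


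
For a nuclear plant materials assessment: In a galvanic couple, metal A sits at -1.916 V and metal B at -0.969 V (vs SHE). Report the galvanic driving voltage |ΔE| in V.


Driving voltage is the absolute potential difference.
|ΔE| = |-1.916 − (-0.969)| = 0.947 V

0.947 V


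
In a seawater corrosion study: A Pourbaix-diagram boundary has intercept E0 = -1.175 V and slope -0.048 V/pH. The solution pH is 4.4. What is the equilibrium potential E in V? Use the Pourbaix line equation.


Apply the Pourbaix line equation: E = E0 + slope*pH
E = -1.175 + (-0.048)*4.4 = -1.175 + (-0.2112) = -1.3862 V
Rounded to 3 decimal places: E = -1.386 V

-1.386 V


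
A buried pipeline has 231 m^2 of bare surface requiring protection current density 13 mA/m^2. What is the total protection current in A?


I = area * current density, then convert mA → A (÷1000)
I = 231 * 13 / 1000 = 3.0 A

3.0 A


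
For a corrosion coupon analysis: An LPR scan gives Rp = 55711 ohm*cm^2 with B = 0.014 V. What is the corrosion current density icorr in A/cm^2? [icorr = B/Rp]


Apply the Stern-Geary relation: icorr = B / Rp
icorr = 0.014 / 55711 = 2.513×10^-7 A/cm^2

2.513×10^-7 A/cm^2


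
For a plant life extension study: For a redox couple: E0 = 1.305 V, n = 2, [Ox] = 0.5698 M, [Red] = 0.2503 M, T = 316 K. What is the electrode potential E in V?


Apply the Nernst equation: E = E0 + (RT/nF)*ln([Ox]/[Red])
Step 1: RT/nF = 8.314*316/(2*96485) = 0.01361468 V
Step 2: [Ox]/[Red] = 0.5698/0.2503 = 2.276468
Step 3: ln(2.276468) = 0.822625
Step 4: correction = 0.01361468 * 0.822625 = 0.0112 V
E = 1.305 + 0.0112 = 1.3162 V

1.3162 V


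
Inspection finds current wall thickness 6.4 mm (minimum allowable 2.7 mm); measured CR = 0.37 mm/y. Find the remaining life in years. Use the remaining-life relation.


Apply the remaining-life relation: RL = (t_current − t_min) / CR
RL = (6.4 − 2.7) / 0.37 = 3.7 / 0.37 = 10.0 years

10.0 years


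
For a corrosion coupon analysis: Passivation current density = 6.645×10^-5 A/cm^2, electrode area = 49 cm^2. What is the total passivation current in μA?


I = i_pass * A, then convert A → μA (×10^6)
I = 6.645×10^-5 * 49 * 10^6 = 3256.05 μA

3256.05 μA


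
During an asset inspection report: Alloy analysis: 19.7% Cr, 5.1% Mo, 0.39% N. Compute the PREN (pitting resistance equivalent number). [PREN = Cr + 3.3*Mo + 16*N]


Apply the PREN formula: PREN = Cr + 3.3*Mo + 16*N
PREN = 19.7 + 3.3*5.1 + 16*0.39
PREN = 19.7 + 16.83 + 6.24 = 42.77

42.77


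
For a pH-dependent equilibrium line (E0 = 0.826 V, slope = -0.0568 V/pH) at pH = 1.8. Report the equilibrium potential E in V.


Apply the Pourbaix line equation: E = E0 + slope*pH
E = 0.826 + (-0.0568)*1.8 = 0.826 + (-0.10224) = 0.72376 V
Rounded to 3 decimal places: E = 0.724 V

0.724 V


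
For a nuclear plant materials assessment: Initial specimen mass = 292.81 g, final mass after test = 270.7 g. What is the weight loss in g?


Weight loss = initial − final
WL = 292.81 − 270.7 = 22.11 g

22.11 g


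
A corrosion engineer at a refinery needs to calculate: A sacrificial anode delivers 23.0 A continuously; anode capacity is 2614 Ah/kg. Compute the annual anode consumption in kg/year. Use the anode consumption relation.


Annual consumption = current * hours per year / capacity
Rate = 23.0 * 8760 / 2614 = 77.1 kg/year

77.1 kg/year


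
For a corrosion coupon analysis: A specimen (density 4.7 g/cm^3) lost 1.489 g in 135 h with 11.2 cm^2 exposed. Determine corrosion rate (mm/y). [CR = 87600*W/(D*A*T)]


Apply the mm/y weight-loss relation: CR = 87600 * W / (D * A * T)
Numerator: 87600 * 1.489 = 130436.4
Denominator: 4.7 * 11.2 * 135 = 7106.4
CR = 130436.4 / 7106.4 = 18.354779 mm/y

18.354779 mm/y


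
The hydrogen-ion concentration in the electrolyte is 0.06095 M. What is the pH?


pH = −log10[H+]
pH = −log10(0.06095) = 1.22

1.22


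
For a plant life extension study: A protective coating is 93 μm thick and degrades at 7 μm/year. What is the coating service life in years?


Service life = thickness / degradation rate
Life = 93 / 7 = 13.3 years

13.3 years


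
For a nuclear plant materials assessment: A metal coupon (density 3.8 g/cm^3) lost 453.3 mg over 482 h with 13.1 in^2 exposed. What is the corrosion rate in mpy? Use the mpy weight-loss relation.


Apply the mpy weight-loss relation: CR = 534 * W / (D * A * T)
Numerator: 534 * 453.3 = 242062.2
Denominator: 3.8 * 13.1 * 482 = 23993.96
CR = 242062.2 / 23993.96 = 10.0885 mpy

10.0885 mpy


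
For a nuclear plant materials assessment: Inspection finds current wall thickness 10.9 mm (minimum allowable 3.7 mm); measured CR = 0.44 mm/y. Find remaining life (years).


Apply the remaining-life relation: RL = (t_current − t_min) / CR
RL = (10.9 − 3.7) / 0.44 = 7.2 / 0.44 = 16.4 years

16.4 years


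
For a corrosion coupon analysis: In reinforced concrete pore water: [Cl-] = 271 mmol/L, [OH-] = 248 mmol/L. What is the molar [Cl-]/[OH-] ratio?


Threshold parameter = [Cl-] / [OH-] (molar basis; both in mmol/L, so units cancel)
Ratio = 271 / 248 = 1.09

1.09


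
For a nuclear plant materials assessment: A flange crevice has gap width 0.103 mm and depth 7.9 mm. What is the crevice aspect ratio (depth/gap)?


Aspect ratio = depth / gap
Ratio = 7.9 / 0.103 = 76.7

76.7


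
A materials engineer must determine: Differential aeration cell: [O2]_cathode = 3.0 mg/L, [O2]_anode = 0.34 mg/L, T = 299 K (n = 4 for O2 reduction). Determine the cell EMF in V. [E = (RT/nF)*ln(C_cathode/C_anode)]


Apply the Nernst concentration-cell relation: E = (RT/nF)*ln(C_cathode/C_anode)
RT/nF = 8.314*299/(4*96485) = 0.00644112 V
ln(3.0/0.34) = 2.17742
E = 0.00644112 * 2.17742 = 0.01403 V

0.01403 V


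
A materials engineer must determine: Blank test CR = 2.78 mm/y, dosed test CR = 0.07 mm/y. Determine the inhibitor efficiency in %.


Apply the inhibitor-efficiency definition: IE = (CR_blank − CR_inh)/CR_blank × 100
IE = (2.78 − 0.07) / 2.78 × 100
IE = 2.71 / 2.78 × 100 = 97.5 %

97.5 %


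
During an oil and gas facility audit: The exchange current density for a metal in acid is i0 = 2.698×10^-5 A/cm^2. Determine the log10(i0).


i0 = 2.698×10^-5 A/cm^2
log10(i0) = -4.569

-4.569


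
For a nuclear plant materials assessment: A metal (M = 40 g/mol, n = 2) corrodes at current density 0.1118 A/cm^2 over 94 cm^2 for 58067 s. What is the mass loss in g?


Apply Faraday's law: m = i*A*t*M / (n*F)
Total charge passed Q = i*A*t = 0.1118*94*58067 = 610237.7164 C
m = Q*M/(n*F) = 610237.7164*40/(2*96485) = 126.4938 g

126.4938 g


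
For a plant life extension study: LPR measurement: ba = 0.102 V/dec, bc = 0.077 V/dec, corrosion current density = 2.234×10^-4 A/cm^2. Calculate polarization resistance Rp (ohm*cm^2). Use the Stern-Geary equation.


Apply the Stern-Geary equation: Rp = ba*bc / (2.303*icorr*(ba+bc))
ba*bc = 0.102*0.077 = 0.007854
ba+bc = 0.179; 2.303*icorr*(ba+bc) = 2.303*2.234×10^-4*0.179 = 9.2093746×10^-5
Rp = 0.007854 / 9.2093746×10^-5 = 85.3 ohm*cm^2

85.3 ohm*cm^2


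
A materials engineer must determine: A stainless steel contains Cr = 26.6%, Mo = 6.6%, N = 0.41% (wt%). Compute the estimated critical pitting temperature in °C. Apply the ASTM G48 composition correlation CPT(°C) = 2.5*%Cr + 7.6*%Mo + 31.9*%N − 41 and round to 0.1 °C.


Apply the ASTM G48 empirical CPT estimate: CPT(°C) = 2.5*%Cr + 7.6*%Mo + 31.9*%N − 41
2.5*26.6 = 66.5; 7.6*6.6 = 50.16; 31.9*0.41 = 13.079
CPT = 66.5 + 50.16 + 13.079 − 41 = 88.739 °C
Rounded to 0.1 °C: CPT ≈ 88.7 °C

88.7 °C


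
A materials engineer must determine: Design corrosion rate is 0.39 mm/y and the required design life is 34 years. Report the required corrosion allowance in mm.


Corrosion allowance = CR × design life
CA = 0.39 * 34 = 13.26 mm

13.26 mm


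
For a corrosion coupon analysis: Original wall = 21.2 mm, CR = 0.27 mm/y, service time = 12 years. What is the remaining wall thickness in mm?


Remaining wall = original − CR × time
t = 21.2 − 0.27*12 = 21.2 − 3.24 = 17.96 mm

17.96 mm


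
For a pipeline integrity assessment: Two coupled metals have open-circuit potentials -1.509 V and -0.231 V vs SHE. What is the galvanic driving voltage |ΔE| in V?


Driving voltage is the absolute potential difference.
|ΔE| = |-1.509 − (-0.231)| = 1.278 V

1.278 V


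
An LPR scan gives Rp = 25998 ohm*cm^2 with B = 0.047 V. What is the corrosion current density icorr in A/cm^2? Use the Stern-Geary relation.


Apply the Stern-Geary relation: icorr = B / Rp
icorr = 0.047 / 25998 = 1.808×10^-6 A/cm^2

1.808×10^-6 A/cm^2


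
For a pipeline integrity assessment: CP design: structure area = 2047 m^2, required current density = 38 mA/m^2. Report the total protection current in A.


I = area * current density, then convert mA → A (÷1000)
I = 2047 * 38 / 1000 = 77.79 A

77.79 A


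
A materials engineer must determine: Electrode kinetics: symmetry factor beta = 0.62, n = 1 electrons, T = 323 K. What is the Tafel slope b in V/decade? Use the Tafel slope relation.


Apply the Tafel slope relation: b = 2.303*R*T/(beta*n*F)
Numerator: 2.303 * 8.314 * 323 = 6184.53
Denominator: 0.62 * 1 * 96485 = 59820.7
b = 6184.53 / 59820.7 = 0.103 V/decade

0.103 V/decade


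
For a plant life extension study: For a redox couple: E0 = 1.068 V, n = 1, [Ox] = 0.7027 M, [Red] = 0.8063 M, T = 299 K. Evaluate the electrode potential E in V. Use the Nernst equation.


Apply the Nernst equation: E = E0 + (RT/nF)*ln([Ox]/[Red])
Step 1: RT/nF = 8.314*299/(1*96485) = 0.02576448 V
Step 2: [Ox]/[Red] = 0.7027/0.8063 = 0.871512
Step 3: ln(0.871512) = -0.137526
Step 4: correction = 0.02576448 * -0.137526 = -0.004 V
E = 1.068 + -0.004 = 1.064 V

1.064 V


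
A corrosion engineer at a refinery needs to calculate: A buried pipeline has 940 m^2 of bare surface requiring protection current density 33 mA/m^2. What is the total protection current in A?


I = area * current density, then convert mA → A (÷1000)
I = 940 * 33 / 1000 = 31.02 A

31.02 A


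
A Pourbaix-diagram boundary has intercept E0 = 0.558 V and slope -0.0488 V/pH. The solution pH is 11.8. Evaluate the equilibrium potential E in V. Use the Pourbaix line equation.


Apply the Pourbaix line equation: E = E0 + slope*pH
E = 0.558 + (-0.0488)*11.8 = 0.558 + (-0.57584) = -0.01784 V
Rounded to 4 decimal places: E = -0.0178 V

-0.0178 V


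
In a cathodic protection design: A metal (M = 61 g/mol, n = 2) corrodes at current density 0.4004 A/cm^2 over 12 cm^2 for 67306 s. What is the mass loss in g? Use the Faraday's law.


Apply Faraday's law: m = i*A*t*M / (n*F)
Total charge passed Q = i*A*t = 0.4004*12*67306 = 323391.8688 C
m = Q*M/(n*F) = 323391.8688*61/(2*96485) = 102.2278 g

102.2278 g


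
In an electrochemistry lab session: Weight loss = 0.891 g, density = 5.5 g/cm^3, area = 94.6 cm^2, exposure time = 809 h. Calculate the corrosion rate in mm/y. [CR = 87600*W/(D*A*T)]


Apply the mm/y weight-loss relation: CR = 87600 * W / (D * A * T)
Numerator: 87600 * 0.891 = 78051.6
Denominator: 5.5 * 94.6 * 809 = 420922.7
CR = 78051.6 / 420922.7 = 0.18543 mm/y

0.18543 mm/y


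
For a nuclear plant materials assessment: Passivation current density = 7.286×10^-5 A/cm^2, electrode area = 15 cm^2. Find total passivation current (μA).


I = i_pass * A, then convert A → μA (×10^6)
I = 7.286×10^-5 * 15 * 10^6 = 1092.9 μA

1092.9 μA


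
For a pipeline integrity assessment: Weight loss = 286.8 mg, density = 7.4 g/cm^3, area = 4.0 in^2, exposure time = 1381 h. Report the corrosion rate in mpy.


Apply the mpy weight-loss relation: CR = 534 * W / (D * A * T)
Numerator: 534 * 286.8 = 153151.2
Denominator: 7.4 * 4.0 * 1381 = 40877.6
CR = 153151.2 / 40877.6 = 3.747 mpy

3.747 mpy


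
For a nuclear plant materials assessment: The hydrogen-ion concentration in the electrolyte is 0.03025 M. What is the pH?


pH = −log10[H+]
pH = −log10(0.03025) = 1.52

1.52


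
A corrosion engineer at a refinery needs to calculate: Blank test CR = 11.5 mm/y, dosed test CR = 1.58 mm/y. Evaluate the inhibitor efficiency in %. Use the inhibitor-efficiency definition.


Apply the inhibitor-efficiency definition: IE = (CR_blank − CR_inh)/CR_blank × 100
IE = (11.5 − 1.58) / 11.5 × 100
IE = 9.92 / 11.5 × 100 = 86.3 %

86.3 %


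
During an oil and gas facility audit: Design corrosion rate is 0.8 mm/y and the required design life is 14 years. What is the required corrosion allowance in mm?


Corrosion allowance = CR × design life
CA = 0.8 * 14 = 11.2 mm

11.2 mm


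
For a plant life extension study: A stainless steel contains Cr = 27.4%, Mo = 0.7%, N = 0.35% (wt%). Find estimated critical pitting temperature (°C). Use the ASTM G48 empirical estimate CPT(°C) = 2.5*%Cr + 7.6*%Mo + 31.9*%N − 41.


Apply the ASTM G48 empirical CPT estimate: CPT(°C) = 2.5*%Cr + 7.6*%Mo + 31.9*%N − 41
2.5*27.4 = 68.5; 7.6*0.7 = 5.32; 31.9*0.35 = 11.165
CPT = 68.5 + 5.32 + 11.165 − 41 = 43.985 °C
Rounded to 0.1 °C: CPT ≈ 44.0 °C

44.0 °C


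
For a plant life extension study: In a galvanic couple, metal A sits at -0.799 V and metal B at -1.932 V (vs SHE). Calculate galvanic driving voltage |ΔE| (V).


Driving voltage is the absolute potential difference.
|ΔE| = |-0.799 − (-1.932)| = 1.133 V

1.133 V


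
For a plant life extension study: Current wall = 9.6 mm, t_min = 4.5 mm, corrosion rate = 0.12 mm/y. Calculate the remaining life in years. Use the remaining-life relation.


Apply the remaining-life relation: RL = (t_current − t_min) / CR
RL = (9.6 − 4.5) / 0.12 = 5.1 / 0.12 = 42.5 years

42.5 years


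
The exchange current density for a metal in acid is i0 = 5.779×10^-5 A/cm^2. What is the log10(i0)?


i0 = 5.779×10^-5 A/cm^2
log10(i0) = -4.238

-4.238


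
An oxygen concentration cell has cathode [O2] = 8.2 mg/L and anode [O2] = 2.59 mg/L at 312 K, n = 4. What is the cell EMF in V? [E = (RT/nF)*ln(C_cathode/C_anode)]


Apply the Nernst concentration-cell relation: E = (RT/nF)*ln(C_cathode/C_anode)
RT/nF = 8.314*312/(4*96485) = 0.00672117 V
ln(8.2/2.59) = 1.15248
E = 0.00672117 * 1.15248 = 0.00775 V

0.00775 V


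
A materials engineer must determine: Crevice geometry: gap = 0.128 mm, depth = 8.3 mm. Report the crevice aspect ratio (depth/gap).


Aspect ratio = depth / gap
Ratio = 8.3 / 0.128 = 64.8

64.8


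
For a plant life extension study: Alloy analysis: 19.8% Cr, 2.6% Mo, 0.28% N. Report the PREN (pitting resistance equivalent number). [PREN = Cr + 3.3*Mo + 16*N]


Apply the PREN formula: PREN = Cr + 3.3*Mo + 16*N
PREN = 19.8 + 3.3*2.6 + 16*0.28
PREN = 19.8 + 8.58 + 4.48 = 32.86

32.86


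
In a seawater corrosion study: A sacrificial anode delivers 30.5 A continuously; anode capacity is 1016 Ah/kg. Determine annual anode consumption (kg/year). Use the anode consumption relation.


Annual consumption = current * hours per year / capacity
Rate = 30.5 * 8760 / 1016 = 263.0 kg/year

263.0 kg/year


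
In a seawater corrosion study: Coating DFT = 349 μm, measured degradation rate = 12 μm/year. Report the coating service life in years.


Service life = thickness / degradation rate
Life = 349 / 12 = 29.1 years

29.1 years


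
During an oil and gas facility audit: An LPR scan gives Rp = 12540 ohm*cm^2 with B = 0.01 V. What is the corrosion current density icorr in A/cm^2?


Apply the Stern-Geary relation: icorr = B / Rp
icorr = 0.01 / 12540 = 7.974×10^-7 A/cm^2

7.974×10^-7 A/cm^2


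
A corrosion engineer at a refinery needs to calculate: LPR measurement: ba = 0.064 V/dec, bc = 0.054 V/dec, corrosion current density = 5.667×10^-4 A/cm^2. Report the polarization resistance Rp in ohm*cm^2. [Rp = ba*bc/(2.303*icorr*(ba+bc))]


Apply the Stern-Geary equation: Rp = ba*bc / (2.303*icorr*(ba+bc))
ba*bc = 0.064*0.054 = 0.003456
ba+bc = 0.118; 2.303*icorr*(ba+bc) = 2.303*5.667×10^-4*0.118 = 1.5400299×10^-4
Rp = 0.003456 / 1.5400299×10^-4 = 22.4 ohm*cm^2

22.4 ohm*cm^2


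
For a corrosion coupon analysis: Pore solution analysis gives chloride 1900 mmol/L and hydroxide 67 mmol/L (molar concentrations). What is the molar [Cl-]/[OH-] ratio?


Threshold parameter = [Cl-] / [OH-] (molar basis; both in mmol/L, so units cancel)
Ratio = 1900 / 67 = 28.36

28.36


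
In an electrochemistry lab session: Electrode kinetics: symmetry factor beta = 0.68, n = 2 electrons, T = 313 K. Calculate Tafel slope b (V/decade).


Apply the Tafel slope relation: b = 2.303*R*T/(beta*n*F)
Numerator: 2.303 * 8.314 * 313 = 5993.06
Denominator: 0.68 * 2 * 96485 = 131219.6
b = 5993.06 / 131219.6 = 0.046 V/decade

0.046 V/decade


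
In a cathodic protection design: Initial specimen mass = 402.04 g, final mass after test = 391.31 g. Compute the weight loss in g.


Weight loss = initial − final
WL = 402.04 − 391.31 = 10.73 g

10.73 g


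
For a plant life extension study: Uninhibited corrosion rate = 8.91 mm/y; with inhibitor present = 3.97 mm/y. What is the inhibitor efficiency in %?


Apply the inhibitor-efficiency definition: IE = (CR_blank − CR_inh)/CR_blank × 100
IE = (8.91 − 3.97) / 8.91 × 100
IE = 4.94 / 8.91 × 100 = 55.4 %

55.4 %


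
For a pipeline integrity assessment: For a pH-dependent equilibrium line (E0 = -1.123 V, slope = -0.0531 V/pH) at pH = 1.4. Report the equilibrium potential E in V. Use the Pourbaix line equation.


Apply the Pourbaix line equation: E = E0 + slope*pH
E = -1.123 + (-0.0531)*1.4 = -1.123 + (-0.07434) = -1.19734 V
Rounded to 3 decimal places: E = -1.197 V

-1.197 V


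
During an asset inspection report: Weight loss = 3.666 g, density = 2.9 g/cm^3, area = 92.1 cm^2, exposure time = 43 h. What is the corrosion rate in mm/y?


Apply the mm/y weight-loss relation: CR = 87600 * W / (D * A * T)
Numerator: 87600 * 3.666 = 321141.6
Denominator: 2.9 * 92.1 * 43 = 11484.87
CR = 321141.6 / 11484.87 = 27.9621 mm/y

27.9621 mm/y


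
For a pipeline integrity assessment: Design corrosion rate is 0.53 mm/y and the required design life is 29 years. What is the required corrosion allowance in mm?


Corrosion allowance = CR × design life
CA = 0.53 * 29 = 15.37 mm

15.37 mm


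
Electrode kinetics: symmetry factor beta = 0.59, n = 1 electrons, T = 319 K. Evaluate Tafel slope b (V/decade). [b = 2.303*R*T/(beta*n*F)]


Apply the Tafel slope relation: b = 2.303*R*T/(beta*n*F)
Numerator: 2.303 * 8.314 * 319 = 6107.94
Denominator: 0.59 * 1 * 96485 = 56926.15
b = 6107.94 / 56926.15 = 0.107 V/decade

0.107 V/decade


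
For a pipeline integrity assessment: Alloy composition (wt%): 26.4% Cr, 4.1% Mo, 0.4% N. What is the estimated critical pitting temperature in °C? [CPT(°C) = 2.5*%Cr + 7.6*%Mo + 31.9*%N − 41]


Apply the ASTM G48 empirical CPT estimate: CPT(°C) = 2.5*%Cr + 7.6*%Mo + 31.9*%N − 41
2.5*26.4 = 66; 7.6*4.1 = 31.16; 31.9*0.4 = 12.76
CPT = 66 + 31.16 + 12.76 − 41 = 68.92 °C
Rounded to 0.1 °C: CPT ≈ 68.9 °C

68.9 °C


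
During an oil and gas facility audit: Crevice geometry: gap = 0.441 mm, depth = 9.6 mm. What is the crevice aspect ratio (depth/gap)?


Aspect ratio = depth / gap
Ratio = 9.6 / 0.441 = 21.8

21.8


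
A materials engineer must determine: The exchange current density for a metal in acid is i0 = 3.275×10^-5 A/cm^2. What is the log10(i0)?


i0 = 3.275×10^-5 A/cm^2
log10(i0) = -4.485

-4.485


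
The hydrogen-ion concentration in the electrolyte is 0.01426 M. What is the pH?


pH = −log10[H+]
pH = −log10(0.01426) = 1.85

1.85


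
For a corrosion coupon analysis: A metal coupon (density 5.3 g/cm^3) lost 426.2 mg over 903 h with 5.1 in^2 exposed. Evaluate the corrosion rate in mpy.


Apply the mpy weight-loss relation: CR = 534 * W / (D * A * T)
Numerator: 534 * 426.2 = 227590.8
Denominator: 5.3 * 5.1 * 903 = 24408.09
CR = 227590.8 / 24408.09 = 9.324 mpy

9.324 mpy


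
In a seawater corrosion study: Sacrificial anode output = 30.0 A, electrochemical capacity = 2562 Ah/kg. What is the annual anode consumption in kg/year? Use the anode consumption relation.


Annual consumption = current * hours per year / capacity
Rate = 30.0 * 8760 / 2562 = 102.6 kg/year

102.6 kg/year


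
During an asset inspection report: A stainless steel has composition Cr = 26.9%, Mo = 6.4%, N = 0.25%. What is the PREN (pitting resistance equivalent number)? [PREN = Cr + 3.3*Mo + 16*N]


Apply the PREN formula: PREN = Cr + 3.3*Mo + 16*N
PREN = 26.9 + 3.3*6.4 + 16*0.25
PREN = 26.9 + 21.12 + 4.0 = 52.02

52.02


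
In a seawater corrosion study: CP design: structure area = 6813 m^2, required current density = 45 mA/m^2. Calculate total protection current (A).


I = area * current density, then convert mA → A (÷1000)
I = 6813 * 45 / 1000 = 306.59 A

306.59 A


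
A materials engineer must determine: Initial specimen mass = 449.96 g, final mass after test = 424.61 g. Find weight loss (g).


Weight loss = initial − final
WL = 449.96 − 424.61 = 25.35 g

25.35 g


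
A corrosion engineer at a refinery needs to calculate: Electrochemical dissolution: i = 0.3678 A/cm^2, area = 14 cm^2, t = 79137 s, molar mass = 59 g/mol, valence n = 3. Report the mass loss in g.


Apply Faraday's law: m = i*A*t*M / (n*F)
Total charge passed Q = i*A*t = 0.3678*14*79137 = 407492.2404 C
m = Q*M/(n*F) = 407492.2404*59/(3*96485) = 83.0597 g

83.0597 g


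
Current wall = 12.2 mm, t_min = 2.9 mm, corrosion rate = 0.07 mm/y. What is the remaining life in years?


Apply the remaining-life relation: RL = (t_current − t_min) / CR
RL = (12.2 − 2.9) / 0.07 = 9.3 / 0.07 = 132.9 years

132.9 years


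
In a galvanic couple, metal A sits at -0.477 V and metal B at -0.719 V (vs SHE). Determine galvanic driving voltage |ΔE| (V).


Driving voltage is the absolute potential difference.
|ΔE| = |-0.477 − (-0.719)| = 0.242 V

0.242 V


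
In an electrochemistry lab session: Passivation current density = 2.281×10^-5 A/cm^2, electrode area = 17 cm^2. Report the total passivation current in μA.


I = i_pass * A, then convert A → μA (×10^6)
I = 2.281×10^-5 * 17 * 10^6 = 387.77 μA

387.77 μA


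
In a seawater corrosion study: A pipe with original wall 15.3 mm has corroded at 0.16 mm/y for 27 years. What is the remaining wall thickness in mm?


Remaining wall = original − CR × time
t = 15.3 − 0.16*27 = 15.3 − 4.32 = 10.98 mm

10.98 mm
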